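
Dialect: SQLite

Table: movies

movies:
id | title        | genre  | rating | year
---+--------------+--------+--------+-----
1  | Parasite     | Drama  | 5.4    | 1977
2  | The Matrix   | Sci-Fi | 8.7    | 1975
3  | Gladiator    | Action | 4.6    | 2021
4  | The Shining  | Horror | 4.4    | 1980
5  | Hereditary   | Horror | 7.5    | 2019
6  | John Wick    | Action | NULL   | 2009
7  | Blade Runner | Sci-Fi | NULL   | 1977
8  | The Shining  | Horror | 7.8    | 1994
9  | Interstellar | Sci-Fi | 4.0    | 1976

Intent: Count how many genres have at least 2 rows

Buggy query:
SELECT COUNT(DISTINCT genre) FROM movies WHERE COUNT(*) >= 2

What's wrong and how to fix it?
Bug: WHERE filters individual rows, not groups, so a group-level COUNT is invalid there

Fix: Group first with HAVING COUNT(*) >= 2, then COUNT the resulting groups

Corrected query:
SELECT COUNT(*) FROM (SELECT genre FROM movies GROUP BY genre HAVING COUNT(*) >= 2)

Result:
COUNT(*)
--------
3       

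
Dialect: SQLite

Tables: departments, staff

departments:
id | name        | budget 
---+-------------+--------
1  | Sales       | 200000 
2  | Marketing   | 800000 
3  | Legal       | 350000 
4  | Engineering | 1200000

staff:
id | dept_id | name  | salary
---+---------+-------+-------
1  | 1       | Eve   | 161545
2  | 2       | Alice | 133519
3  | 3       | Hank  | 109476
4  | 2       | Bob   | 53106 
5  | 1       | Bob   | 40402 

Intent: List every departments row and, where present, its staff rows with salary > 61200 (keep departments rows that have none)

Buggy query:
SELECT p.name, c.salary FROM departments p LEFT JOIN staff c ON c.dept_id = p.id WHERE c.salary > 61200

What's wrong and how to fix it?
Bug: A WHERE condition on the right-hand table after LEFT JOIN drops unmatched parents

Fix: Move the right-table condition into the ON clause so unmatched parents are kept

Corrected query:
SELECT p.name, c.salary FROM departments p LEFT JOIN staff c ON c.dept_id = p.id AND c.salary > 61200

Result:
name        | salary
------------+-------
Sales       | 161545
Marketing   | 133519
Legal       | 109476
Engineering | NULL  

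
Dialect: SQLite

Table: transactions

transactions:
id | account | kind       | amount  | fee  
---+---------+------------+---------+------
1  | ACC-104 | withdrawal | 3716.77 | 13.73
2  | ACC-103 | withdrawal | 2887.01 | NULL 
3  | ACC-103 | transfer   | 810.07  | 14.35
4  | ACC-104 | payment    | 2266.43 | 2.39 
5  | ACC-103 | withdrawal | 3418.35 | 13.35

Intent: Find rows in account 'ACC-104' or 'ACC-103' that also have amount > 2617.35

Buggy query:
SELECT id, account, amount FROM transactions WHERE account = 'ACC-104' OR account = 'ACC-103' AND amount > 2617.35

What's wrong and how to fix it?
Bug: Without parentheses, AND is evaluated before OR, so the amount filter only applies to the 'ACC-103' branch

Fix: Add parentheses around the OR so the AND applies to both alternatives

Corrected query:
SELECT id, account, amount FROM transactions WHERE (account = 'ACC-104' OR account = 'ACC-103') AND amount > 2617.35

Result:
id | account | amount 
---+---------+--------
1  | ACC-104 | 3716.77
2  | ACC-103 | 2887.01
5  | ACC-103 | 3418.35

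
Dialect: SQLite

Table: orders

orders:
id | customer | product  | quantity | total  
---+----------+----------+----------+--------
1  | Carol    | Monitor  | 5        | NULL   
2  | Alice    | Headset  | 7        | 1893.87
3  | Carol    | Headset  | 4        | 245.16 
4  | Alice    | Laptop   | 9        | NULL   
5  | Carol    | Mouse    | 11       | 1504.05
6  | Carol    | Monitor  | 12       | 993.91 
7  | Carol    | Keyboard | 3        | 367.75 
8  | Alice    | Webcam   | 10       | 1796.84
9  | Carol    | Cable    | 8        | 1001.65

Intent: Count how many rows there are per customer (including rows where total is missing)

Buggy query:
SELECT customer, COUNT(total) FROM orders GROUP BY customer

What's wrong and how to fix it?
Bug: COUNT(total) skips NULLs, so groups with missing total are undercounted

Fix: Use COUNT(*) to count all rows regardless of NULL

Corrected query:
SELECT customer, COUNT(*) FROM orders GROUP BY customer

Result:
customer | COUNT(*)
---------+---------
Alice    | 3       
Carol    | 6       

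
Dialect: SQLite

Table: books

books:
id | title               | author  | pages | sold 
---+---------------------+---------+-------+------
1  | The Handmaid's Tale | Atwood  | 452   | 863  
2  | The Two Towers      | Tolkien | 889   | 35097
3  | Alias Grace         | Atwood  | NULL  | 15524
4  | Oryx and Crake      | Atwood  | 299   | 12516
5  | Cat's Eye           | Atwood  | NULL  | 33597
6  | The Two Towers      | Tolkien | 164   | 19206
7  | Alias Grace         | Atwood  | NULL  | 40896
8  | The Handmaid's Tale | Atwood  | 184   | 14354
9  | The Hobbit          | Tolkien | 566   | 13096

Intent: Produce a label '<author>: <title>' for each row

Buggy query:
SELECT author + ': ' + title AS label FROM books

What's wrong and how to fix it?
Bug: SQLite uses || for string concatenation; + coerces text to numbers (yielding 0)

Fix: Use the || operator for string concatenation

Corrected query:
SELECT author || ': ' || title AS label FROM books

Result:
label                      
---------------------------
Atwood: The Handmaid's Tale
Tolkien: The Two Towers    
Atwood: Alias Grace        
Atwood: Oryx and Crake     
Atwood: Cat's Eye          
Tolkien: The Two Towers    
Atwood: Alias Grace        
Atwood: The Handmaid's Tale
Tolkien: The Hobbit        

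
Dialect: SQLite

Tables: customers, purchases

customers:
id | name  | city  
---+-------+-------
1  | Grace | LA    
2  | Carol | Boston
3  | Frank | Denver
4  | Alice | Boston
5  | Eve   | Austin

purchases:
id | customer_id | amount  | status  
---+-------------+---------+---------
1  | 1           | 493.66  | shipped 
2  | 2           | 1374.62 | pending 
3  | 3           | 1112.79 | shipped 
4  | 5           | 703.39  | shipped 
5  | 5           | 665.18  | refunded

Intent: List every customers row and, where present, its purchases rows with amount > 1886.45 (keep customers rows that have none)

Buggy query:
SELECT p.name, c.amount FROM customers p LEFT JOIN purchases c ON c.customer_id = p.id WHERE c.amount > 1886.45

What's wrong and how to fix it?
Bug: Filtering c.amount in WHERE discards the NULL rows produced by LEFT JOIN, turning it into an inner join

Fix: Put 'c.amount > 1886.45' in the JOIN's ON clause instead of WHERE

Corrected query:
SELECT p.name, c.amount FROM customers p LEFT JOIN purchases c ON c.customer_id = p.id AND c.amount > 1886.45

Result:
name  | amount
------+-------
Grace | NULL  
Carol | NULL  
Frank | NULL  
Alice | NULL  
Eve   | NULL  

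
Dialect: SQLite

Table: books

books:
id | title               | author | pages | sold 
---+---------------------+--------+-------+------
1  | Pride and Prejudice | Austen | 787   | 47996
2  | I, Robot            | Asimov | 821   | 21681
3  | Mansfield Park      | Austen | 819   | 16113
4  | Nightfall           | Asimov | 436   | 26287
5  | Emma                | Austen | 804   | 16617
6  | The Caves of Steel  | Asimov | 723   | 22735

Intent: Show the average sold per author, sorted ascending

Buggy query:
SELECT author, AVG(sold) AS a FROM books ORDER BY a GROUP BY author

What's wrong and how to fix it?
Bug: ORDER BY appears before GROUP BY; SQL clause order requires GROUP BY first

Fix: Move ORDER BY to the end, after GROUP BY

Corrected query:
SELECT author, AVG(sold) AS a FROM books GROUP BY author ORDER BY a

Result:
author | a           
-------+-------------
Asimov | 23567.666667
Austen | 26908.666667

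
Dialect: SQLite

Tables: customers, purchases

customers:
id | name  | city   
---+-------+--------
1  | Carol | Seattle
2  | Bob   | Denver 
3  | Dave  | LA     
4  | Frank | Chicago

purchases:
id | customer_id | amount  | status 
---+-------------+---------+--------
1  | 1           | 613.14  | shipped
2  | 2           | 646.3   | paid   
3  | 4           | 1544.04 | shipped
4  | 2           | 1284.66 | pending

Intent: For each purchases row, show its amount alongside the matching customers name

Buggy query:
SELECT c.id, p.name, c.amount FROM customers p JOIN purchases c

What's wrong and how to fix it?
Bug: Missing join condition: each purchases row is matched to all customers rows instead of just its own

Fix: Add ON c.customer_id = p.id to the JOIN

Corrected query:
SELECT c.id, p.name, c.amount FROM customers p JOIN purchases c ON c.customer_id = p.id

Result:
id | name  | amount 
---+-------+--------
1  | Carol | 613.14 
2  | Bob   | 646.3  
3  | Frank | 1544.04
4  | Bob   | 1284.66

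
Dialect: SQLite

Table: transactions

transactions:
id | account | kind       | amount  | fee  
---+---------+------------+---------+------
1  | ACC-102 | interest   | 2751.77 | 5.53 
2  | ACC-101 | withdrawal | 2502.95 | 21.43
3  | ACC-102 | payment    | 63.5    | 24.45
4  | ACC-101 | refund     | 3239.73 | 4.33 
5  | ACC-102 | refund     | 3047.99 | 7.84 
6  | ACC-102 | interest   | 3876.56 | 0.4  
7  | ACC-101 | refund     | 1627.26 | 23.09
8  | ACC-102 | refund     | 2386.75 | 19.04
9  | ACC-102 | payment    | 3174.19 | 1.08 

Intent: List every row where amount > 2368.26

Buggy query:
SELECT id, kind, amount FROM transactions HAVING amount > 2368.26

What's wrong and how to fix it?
Bug: HAVING filters the output of aggregation, but this query has no GROUP BY and no aggregate functions, so SQLite rejects it (HAVING clause on a non-aggregate query); the condition here is per row

Fix: Use WHERE for row-level filtering

Corrected query:
SELECT id, kind, amount FROM transactions WHERE amount > 2368.26

Result:
id | kind       | amount 
---+------------+--------
1  | interest   | 2751.77
2  | withdrawal | 2502.95
4  | refund     | 3239.73
5  | refund     | 3047.99
6  | interest   | 3876.56
8  | refund     | 2386.75
9  | payment    | 3174.19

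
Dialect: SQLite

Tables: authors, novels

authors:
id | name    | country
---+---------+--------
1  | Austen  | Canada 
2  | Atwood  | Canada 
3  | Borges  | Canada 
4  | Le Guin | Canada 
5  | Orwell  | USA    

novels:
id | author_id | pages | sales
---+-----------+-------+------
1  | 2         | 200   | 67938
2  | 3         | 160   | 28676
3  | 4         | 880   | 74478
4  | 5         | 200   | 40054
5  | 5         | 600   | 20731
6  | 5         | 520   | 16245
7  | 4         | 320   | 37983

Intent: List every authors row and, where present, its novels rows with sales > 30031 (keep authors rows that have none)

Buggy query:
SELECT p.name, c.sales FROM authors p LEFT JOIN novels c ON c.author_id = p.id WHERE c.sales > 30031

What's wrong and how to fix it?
Bug: Filtering c.sales in WHERE discards the NULL rows produced by LEFT JOIN, turning it into an inner join

Fix: Move the right-table condition into the ON clause so unmatched parents are kept

Corrected query:
SELECT p.name, c.sales FROM authors p LEFT JOIN novels c ON c.author_id = p.id AND c.sales > 30031

Result:
name    | sales
--------+------
Austen  | NULL 
Atwood  | 67938
Borges  | NULL 
Le Guin | 37983
Le Guin | 74478
Orwell  | 40054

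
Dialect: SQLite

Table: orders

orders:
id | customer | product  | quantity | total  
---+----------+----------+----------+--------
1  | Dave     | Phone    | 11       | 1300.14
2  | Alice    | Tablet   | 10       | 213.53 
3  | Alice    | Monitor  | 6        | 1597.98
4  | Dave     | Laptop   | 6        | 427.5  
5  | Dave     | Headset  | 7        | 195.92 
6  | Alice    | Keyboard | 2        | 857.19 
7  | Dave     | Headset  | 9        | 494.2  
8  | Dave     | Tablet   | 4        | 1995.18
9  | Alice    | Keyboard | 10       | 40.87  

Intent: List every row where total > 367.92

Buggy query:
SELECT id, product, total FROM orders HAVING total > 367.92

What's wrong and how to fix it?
Bug: HAVING filters the output of aggregation, but this query has no GROUP BY and no aggregate functions, so SQLite rejects it (HAVING clause on a non-aggregate query); the condition here is per row

Fix: Replace HAVING with WHERE since the condition applies to individual rows

Corrected query:
SELECT id, product, total FROM orders WHERE total > 367.92

Result:
id | product  | total  
---+----------+--------
1  | Phone    | 1300.14
3  | Monitor  | 1597.98
4  | Laptop   | 427.5  
6  | Keyboard | 857.19 
7  | Headset  | 494.2  
8  | Tablet   | 1995.18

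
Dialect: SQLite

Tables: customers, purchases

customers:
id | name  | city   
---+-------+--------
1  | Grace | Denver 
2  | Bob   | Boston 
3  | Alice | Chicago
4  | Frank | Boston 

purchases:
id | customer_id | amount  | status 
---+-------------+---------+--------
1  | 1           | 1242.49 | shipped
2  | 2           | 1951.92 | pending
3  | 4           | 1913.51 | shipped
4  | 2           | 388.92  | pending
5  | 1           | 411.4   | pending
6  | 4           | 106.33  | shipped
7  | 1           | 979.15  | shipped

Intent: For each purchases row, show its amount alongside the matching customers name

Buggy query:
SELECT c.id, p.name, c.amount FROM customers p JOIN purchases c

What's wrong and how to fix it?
Bug: JOIN with no ON clause produces a cartesian product; every purchases row pairs with every customers row

Fix: Add ON c.customer_id = p.id to the JOIN

Corrected query:
SELECT c.id, p.name, c.amount FROM customers p JOIN purchases c ON c.customer_id = p.id

Result:
id | name  | amount 
---+-------+--------
1  | Grace | 1242.49
2  | Bob   | 1951.92
3  | Frank | 1913.51
4  | Bob   | 388.92 
5  | Grace | 411.4  
6  | Frank | 106.33 
7  | Grace | 979.15 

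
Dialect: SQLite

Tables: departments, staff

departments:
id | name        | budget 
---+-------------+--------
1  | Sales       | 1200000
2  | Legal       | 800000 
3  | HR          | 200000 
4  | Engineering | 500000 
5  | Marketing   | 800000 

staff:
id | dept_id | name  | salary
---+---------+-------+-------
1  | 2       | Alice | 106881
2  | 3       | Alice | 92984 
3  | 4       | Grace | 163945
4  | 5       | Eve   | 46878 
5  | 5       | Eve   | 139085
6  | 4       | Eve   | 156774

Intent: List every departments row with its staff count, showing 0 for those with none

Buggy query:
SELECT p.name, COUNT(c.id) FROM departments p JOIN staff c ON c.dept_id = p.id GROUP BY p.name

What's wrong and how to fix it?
Bug: An inner join excludes parents with zero children

Fix: Use LEFT JOIN so parents without children still appear (COUNT(c.id) gives 0)

Corrected query:
SELECT p.name, COUNT(c.id) FROM departments p LEFT JOIN staff c ON c.dept_id = p.id GROUP BY p.name

Result:
name        | COUNT(c.id)
------------+------------
Engineering | 2          
HR          | 1          
Legal       | 1          
Marketing   | 2          
Sales       | 0          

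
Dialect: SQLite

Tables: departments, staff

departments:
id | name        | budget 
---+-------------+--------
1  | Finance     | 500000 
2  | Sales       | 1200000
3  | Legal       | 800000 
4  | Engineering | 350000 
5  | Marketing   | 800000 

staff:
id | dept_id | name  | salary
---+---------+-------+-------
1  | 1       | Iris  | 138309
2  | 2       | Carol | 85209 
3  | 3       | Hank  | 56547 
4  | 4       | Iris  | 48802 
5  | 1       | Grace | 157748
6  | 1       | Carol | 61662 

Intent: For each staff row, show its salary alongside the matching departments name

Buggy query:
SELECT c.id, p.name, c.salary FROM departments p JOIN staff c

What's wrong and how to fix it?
Bug: Missing join condition: each staff row is matched to all departments rows instead of just its own

Fix: Add ON c.dept_id = p.id to the JOIN

Corrected query:
SELECT c.id, p.name, c.salary FROM departments p JOIN staff c ON c.dept_id = p.id

Result:
id | name        | salary
---+-------------+-------
1  | Finance     | 138309
2  | Sales       | 85209 
3  | Legal       | 56547 
4  | Engineering | 48802 
5  | Finance     | 157748
6  | Finance     | 61662 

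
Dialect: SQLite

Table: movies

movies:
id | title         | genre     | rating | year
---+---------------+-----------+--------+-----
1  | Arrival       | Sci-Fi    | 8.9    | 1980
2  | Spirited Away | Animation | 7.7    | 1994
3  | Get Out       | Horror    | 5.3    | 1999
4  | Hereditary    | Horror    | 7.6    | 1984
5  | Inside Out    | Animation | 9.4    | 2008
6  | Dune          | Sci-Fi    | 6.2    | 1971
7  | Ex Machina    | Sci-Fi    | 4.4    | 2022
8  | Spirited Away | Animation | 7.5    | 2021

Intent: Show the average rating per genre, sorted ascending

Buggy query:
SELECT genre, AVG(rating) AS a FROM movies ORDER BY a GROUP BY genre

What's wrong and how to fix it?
Bug: GROUP BY must precede ORDER BY

Fix: Reorder: SELECT … FROM … GROUP BY … ORDER BY …

Corrected query:
SELECT genre, AVG(rating) AS a FROM movies GROUP BY genre ORDER BY a

Result:
genre     | a   
----------+-----
Horror    | 6.45
Sci-Fi    | 6.5 
Animation | 8.2 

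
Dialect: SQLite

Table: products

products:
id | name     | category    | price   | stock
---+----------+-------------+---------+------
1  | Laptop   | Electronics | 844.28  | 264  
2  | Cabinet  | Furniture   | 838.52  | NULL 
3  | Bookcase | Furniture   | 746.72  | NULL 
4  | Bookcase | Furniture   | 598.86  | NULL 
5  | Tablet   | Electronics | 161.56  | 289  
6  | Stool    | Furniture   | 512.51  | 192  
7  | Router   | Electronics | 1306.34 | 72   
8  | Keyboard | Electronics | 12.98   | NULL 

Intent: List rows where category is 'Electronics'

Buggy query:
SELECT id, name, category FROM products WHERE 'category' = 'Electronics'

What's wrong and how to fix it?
Bug: 'category' in single quotes is a string literal, not the column; the comparison is literal-vs-literal and never true

Fix: Remove the quotes around the column name (or use double quotes for an identifier)

Corrected query:
SELECT id, name, category FROM products WHERE category = 'Electronics'

Result:
id | name     | category   
---+----------+------------
1  | Laptop   | Electronics
5  | Tablet   | Electronics
7  | Router   | Electronics
8  | Keyboard | Electronics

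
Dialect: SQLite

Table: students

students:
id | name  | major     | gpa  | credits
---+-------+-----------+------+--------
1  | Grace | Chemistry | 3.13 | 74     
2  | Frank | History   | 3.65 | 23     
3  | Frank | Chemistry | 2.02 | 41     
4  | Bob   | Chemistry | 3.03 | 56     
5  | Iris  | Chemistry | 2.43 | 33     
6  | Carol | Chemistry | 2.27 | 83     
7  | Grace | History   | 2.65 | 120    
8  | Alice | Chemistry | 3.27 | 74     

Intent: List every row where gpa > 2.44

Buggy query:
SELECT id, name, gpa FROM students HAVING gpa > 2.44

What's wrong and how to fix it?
Bug: This is a non-aggregate query (no GROUP BY, no aggregates), so in SQLite the HAVING clause is invalid here; a row-level condition belongs in WHERE

Fix: Replace HAVING with WHERE since the condition applies to individual rows

Corrected query:
SELECT id, name, gpa FROM students WHERE gpa > 2.44

Result:
id | name  | gpa 
---+-------+-----
1  | Grace | 3.13
2  | Frank | 3.65
4  | Bob   | 3.03
7  | Grace | 2.65
8  | Alice | 3.27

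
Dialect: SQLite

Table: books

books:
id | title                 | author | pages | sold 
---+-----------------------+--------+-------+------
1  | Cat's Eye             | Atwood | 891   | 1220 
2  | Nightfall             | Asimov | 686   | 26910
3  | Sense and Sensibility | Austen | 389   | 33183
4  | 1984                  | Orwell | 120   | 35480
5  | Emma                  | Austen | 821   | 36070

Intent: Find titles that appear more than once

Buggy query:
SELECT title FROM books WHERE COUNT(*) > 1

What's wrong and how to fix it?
Bug: COUNT(*) is an aggregate and cannot be used in WHERE

Fix: Group first, then use HAVING for the count condition

Corrected query:
SELECT title FROM books GROUP BY title HAVING COUNT(*) > 1

Result:
(no rows)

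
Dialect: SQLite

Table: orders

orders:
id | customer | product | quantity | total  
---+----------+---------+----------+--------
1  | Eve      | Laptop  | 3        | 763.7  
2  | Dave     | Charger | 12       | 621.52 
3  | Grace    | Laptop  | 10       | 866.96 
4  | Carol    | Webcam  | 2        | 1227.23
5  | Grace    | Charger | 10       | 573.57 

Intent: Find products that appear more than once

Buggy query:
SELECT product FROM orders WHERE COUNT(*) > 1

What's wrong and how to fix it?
Bug: COUNT(*) is an aggregate and cannot be used in WHERE

Fix: GROUP BY product, then filter groups with HAVING COUNT(*) > 1

Corrected query:
SELECT product FROM orders GROUP BY product HAVING COUNT(*) > 1

Result:
product
-------
Charger
Laptop 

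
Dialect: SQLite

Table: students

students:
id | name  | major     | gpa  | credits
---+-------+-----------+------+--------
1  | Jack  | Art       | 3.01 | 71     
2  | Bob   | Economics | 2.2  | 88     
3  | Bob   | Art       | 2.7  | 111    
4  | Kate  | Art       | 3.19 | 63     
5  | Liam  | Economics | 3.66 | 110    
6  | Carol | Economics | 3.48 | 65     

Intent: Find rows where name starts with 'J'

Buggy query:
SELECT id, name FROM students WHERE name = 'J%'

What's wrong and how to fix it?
Bug: '=' compares the literal string including the % character; pattern matching needs LIKE

Fix: Use LIKE for wildcard pattern matching

Corrected query:
SELECT id, name FROM students WHERE name LIKE 'J%'

Result:
id | name
---+-----
1  | Jack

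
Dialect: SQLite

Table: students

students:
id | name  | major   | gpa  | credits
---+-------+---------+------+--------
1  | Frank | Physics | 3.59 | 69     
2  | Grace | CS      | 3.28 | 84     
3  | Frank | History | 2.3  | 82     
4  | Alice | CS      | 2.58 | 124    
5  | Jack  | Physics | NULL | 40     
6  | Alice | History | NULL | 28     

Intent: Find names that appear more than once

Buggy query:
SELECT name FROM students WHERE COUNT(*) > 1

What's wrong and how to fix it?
Bug: WHERE can't reference COUNT(*); aggregates are computed after WHERE

Fix: Group first, then use HAVING for the count condition

Corrected query:
SELECT name FROM students GROUP BY name HAVING COUNT(*) > 1

Result:
name 
-----
Alice
Frank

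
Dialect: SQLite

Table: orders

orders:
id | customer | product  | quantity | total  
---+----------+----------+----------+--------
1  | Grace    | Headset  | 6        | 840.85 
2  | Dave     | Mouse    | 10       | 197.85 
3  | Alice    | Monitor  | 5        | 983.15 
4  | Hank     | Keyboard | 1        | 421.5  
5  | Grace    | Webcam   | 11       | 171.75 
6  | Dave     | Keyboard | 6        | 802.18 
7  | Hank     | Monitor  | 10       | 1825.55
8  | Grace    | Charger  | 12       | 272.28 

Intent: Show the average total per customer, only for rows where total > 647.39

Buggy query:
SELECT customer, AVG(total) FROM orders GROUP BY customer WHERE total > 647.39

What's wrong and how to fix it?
Bug: WHERE cannot follow GROUP BY

Fix: Move the WHERE clause before GROUP BY

Corrected query:
SELECT customer, AVG(total) FROM orders WHERE total > 647.39 GROUP BY customer

Result:
customer | AVG(total)
---------+-----------
Alice    | 983.15    
Dave     | 802.18    
Grace    | 840.85    
Hank     | 1825.55   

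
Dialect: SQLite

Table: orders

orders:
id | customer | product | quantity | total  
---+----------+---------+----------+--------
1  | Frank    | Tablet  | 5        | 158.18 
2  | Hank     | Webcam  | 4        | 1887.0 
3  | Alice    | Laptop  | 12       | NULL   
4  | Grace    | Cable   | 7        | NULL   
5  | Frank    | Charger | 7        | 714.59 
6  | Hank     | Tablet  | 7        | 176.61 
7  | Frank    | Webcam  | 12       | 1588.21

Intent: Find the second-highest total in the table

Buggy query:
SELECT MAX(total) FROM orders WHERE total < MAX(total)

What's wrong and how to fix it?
Bug: MAX(total) on the right of the comparison is an aggregate-in-WHERE error

Fix: Put the inner MAX in a scalar subquery

Corrected query:
SELECT MAX(total) FROM orders WHERE total < (SELECT MAX(total) FROM orders)

Result:
MAX(total)
----------
1588.21   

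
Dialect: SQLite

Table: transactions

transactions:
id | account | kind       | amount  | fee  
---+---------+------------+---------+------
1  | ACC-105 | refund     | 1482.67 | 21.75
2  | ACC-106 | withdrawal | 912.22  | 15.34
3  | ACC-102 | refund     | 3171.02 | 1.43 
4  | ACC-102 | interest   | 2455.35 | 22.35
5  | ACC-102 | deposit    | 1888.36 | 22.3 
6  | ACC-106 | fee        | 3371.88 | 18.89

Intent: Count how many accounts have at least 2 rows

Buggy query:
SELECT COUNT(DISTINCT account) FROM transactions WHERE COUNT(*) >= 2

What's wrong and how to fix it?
Bug: WHERE filters individual rows, not groups, so a group-level COUNT is invalid there

Fix: Use a subquery that GROUPs and filters with HAVING, then count its rows

Corrected query:
SELECT COUNT(*) FROM (SELECT account FROM transactions GROUP BY account HAVING COUNT(*) >= 2)

Result:
COUNT(*)
--------
2       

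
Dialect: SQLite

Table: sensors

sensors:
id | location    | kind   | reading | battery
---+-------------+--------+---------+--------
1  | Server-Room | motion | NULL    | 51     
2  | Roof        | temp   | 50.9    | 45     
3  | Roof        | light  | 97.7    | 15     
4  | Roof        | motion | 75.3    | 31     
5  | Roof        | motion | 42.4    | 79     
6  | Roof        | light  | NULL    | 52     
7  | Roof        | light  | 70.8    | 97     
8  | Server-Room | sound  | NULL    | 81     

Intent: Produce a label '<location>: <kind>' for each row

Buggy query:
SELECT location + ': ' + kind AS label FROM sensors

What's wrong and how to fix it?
Bug: '+' is numeric addition; on text columns SQLite converts them to 0 instead of concatenating

Fix: Use the || operator for string concatenation

Corrected query:
SELECT location || ': ' || kind AS label FROM sensors

Result:
label              
-------------------
Server-Room: motion
Roof: temp         
Roof: light        
Roof: motion       
Roof: motion       
Roof: light        
Roof: light        
Server-Room: sound 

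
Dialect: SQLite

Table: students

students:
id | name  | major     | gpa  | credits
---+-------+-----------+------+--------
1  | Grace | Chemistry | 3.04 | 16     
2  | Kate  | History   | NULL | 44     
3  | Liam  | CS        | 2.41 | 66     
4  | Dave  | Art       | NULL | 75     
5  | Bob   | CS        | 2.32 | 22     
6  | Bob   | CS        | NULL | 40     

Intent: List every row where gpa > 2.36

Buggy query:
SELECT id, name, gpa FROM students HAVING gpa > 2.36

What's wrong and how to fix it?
Bug: This is a non-aggregate query (no GROUP BY, no aggregates), so in SQLite the HAVING clause is invalid here; a row-level condition belongs in WHERE

Fix: Replace HAVING with WHERE since the condition applies to individual rows

Corrected query:
SELECT id, name, gpa FROM students WHERE gpa > 2.36

Result:
id | name  | gpa 
---+-------+-----
1  | Grace | 3.04
3  | Liam  | 2.41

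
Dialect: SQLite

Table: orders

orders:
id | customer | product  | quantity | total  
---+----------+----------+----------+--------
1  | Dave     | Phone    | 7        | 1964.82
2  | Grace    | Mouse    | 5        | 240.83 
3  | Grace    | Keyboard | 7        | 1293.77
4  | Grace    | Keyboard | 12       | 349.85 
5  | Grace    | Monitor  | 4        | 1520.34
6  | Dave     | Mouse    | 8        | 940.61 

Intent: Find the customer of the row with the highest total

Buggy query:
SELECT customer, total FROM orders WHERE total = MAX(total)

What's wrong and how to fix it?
Bug: MAX(total) is an aggregate and cannot be used directly in WHERE

Fix: Wrap MAX in a scalar subquery so WHERE compares against a single value

Corrected query:
SELECT customer, total FROM orders WHERE total = (SELECT MAX(total) FROM orders)

Result:
customer | total  
---------+--------
Dave     | 1964.82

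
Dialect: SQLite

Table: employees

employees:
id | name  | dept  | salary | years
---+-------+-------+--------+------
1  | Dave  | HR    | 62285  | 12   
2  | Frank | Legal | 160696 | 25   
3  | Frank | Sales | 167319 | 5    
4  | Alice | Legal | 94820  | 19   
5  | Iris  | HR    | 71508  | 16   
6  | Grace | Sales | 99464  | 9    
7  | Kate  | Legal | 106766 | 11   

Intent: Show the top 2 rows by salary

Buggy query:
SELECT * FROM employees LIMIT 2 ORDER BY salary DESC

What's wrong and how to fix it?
Bug: ORDER BY cannot follow LIMIT; LIMIT is the final clause

Fix: Swap the clauses: ORDER BY first, then LIMIT

Corrected query:
SELECT * FROM employees ORDER BY salary DESC LIMIT 2

Result:
id | name  | dept  | salary | years
---+-------+-------+--------+------
3  | Frank | Sales | 167319 | 5    
2  | Frank | Legal | 160696 | 25   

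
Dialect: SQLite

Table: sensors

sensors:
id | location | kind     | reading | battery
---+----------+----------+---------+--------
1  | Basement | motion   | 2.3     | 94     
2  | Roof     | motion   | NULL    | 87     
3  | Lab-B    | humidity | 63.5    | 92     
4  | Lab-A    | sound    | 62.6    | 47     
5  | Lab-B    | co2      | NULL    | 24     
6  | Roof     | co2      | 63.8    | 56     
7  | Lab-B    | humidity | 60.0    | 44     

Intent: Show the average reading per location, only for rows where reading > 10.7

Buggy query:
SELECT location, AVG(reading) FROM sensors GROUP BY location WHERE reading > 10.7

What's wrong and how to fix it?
Bug: Row-level WHERE must come before GROUP BY in the clause order

Fix: Move the WHERE clause before GROUP BY

Corrected query:
SELECT location, AVG(reading) FROM sensors WHERE reading > 10.7 GROUP BY location

Result:
location | AVG(reading)
---------+-------------
Lab-A    | 62.6        
Lab-B    | 61.75       
Roof     | 63.8        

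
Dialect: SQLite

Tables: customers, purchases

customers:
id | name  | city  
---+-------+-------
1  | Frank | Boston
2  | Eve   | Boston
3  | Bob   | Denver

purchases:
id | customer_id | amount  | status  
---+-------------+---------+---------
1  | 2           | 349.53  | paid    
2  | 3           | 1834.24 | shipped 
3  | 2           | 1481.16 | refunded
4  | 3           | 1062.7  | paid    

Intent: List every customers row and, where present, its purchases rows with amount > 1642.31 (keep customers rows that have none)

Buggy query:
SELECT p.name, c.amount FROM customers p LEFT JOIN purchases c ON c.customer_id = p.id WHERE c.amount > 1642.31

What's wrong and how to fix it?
Bug: Filtering c.amount in WHERE discards the NULL rows produced by LEFT JOIN, turning it into an inner join

Fix: Move the right-table condition into the ON clause so unmatched parents are kept

Corrected query:
SELECT p.name, c.amount FROM customers p LEFT JOIN purchases c ON c.customer_id = p.id AND c.amount > 1642.31

Result:
name  | amount 
------+--------
Frank | NULL   
Eve   | NULL   
Bob   | 1834.24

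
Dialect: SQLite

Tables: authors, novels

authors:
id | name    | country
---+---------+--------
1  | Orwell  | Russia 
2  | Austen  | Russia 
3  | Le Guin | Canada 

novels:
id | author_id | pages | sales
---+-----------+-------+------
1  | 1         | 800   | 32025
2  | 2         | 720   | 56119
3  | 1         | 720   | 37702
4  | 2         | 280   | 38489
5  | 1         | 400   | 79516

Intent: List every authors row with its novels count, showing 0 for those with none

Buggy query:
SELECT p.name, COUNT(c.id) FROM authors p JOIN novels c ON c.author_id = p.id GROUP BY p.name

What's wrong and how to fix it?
Bug: INNER JOIN drops authors rows that have no matching novels rows

Fix: Switch to LEFT JOIN to retain unmatched parent rows

Corrected query:
SELECT p.name, COUNT(c.id) FROM authors p LEFT JOIN novels c ON c.author_id = p.id GROUP BY p.name

Result:
name    | COUNT(c.id)
--------+------------
Austen  | 2          
Le Guin | 0          
Orwell  | 3          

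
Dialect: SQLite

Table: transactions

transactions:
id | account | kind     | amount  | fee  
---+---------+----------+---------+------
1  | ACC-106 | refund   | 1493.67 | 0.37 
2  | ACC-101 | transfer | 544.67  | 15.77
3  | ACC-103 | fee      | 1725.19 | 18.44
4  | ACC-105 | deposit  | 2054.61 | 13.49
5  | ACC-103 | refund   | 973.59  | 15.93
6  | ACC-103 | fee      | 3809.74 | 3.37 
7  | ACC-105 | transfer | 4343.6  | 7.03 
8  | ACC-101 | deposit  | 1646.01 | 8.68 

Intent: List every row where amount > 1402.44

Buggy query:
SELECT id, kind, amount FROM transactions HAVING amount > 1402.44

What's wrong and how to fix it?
Bug: This is a non-aggregate query (no GROUP BY, no aggregates), so in SQLite the HAVING clause is invalid here; a row-level condition belongs in WHERE

Fix: Replace HAVING with WHERE since the condition applies to individual rows

Corrected query:
SELECT id, kind, amount FROM transactions WHERE amount > 1402.44

Result:
id | kind     | amount 
---+----------+--------
1  | refund   | 1493.67
3  | fee      | 1725.19
4  | deposit  | 2054.61
6  | fee      | 3809.74
7  | transfer | 4343.6 
8  | deposit  | 1646.01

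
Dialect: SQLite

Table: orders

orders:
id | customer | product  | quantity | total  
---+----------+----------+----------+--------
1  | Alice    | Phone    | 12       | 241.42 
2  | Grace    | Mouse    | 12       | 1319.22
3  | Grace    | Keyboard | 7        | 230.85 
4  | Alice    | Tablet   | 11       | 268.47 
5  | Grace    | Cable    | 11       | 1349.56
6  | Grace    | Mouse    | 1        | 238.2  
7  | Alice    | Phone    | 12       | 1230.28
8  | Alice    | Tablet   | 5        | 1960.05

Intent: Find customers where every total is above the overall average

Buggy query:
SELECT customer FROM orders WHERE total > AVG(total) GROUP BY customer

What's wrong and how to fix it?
Bug: WHERE evaluates per row before aggregation, so AVG() is unavailable

Fix: Use a subquery for AVG and a HAVING MIN(...) filter so the condition holds for every row in the group

Corrected query:
SELECT customer FROM orders GROUP BY customer HAVING MIN(total) > (SELECT AVG(total) FROM orders)

Result:
(no rows)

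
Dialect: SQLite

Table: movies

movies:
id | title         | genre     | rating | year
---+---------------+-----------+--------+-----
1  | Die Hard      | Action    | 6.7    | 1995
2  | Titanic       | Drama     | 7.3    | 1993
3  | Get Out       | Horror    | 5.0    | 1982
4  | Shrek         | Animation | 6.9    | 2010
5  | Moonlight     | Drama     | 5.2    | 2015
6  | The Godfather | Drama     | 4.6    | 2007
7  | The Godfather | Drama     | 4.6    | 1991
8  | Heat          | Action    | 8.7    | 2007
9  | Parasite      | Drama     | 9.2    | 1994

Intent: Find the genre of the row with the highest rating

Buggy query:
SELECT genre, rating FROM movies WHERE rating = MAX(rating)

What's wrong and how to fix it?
Bug: WHERE is evaluated per row; an aggregate over the whole table isn't defined there

Fix: Use a subquery: WHERE rating = (SELECT MAX(rating) FROM movies)

Corrected query:
SELECT genre, rating FROM movies WHERE rating = (SELECT MAX(rating) FROM movies)

Result:
genre | rating
------+-------
Drama | 9.2   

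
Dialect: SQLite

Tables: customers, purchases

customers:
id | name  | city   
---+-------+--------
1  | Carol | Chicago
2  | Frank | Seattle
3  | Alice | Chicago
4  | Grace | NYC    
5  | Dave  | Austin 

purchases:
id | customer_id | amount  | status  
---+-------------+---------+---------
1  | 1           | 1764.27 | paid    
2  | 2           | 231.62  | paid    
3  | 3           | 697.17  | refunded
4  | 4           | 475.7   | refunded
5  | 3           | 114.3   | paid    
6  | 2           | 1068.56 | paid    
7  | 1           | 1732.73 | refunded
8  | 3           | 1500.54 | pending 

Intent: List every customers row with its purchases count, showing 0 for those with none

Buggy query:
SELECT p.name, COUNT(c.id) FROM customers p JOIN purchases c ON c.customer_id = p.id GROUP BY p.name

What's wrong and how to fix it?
Bug: An inner join excludes parents with zero children

Fix: Use LEFT JOIN so parents without children still appear (COUNT(c.id) gives 0)

Corrected query:
SELECT p.name, COUNT(c.id) FROM customers p LEFT JOIN purchases c ON c.customer_id = p.id GROUP BY p.name

Result:
name  | COUNT(c.id)
------+------------
Alice | 3          
Carol | 2          
Dave  | 0          
Frank | 2          
Grace | 1          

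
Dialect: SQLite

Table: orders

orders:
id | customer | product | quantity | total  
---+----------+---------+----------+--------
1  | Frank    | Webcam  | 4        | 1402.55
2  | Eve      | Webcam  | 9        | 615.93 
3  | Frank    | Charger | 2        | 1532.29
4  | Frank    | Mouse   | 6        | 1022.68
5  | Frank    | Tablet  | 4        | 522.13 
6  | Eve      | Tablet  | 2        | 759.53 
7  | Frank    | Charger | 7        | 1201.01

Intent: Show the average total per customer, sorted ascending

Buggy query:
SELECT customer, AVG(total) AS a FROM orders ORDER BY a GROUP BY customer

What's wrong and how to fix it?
Bug: ORDER BY appears before GROUP BY; SQL clause order requires GROUP BY first

Fix: Move ORDER BY to the end, after GROUP BY

Corrected query:
SELECT customer, AVG(total) AS a FROM orders GROUP BY customer ORDER BY a

Result:
customer | a       
---------+---------
Eve      | 687.73  
Frank    | 1136.132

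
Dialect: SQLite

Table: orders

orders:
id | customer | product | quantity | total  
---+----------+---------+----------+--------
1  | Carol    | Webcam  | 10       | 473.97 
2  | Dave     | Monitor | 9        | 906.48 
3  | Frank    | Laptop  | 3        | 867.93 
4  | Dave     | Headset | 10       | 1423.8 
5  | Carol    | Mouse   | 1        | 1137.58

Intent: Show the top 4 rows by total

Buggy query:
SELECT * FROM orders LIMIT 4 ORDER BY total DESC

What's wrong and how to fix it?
Bug: ORDER BY cannot follow LIMIT; LIMIT is the final clause

Fix: Sort with ORDER BY, then apply LIMIT

Corrected query:
SELECT * FROM orders ORDER BY total DESC LIMIT 4

Result:
id | customer | product | quantity | total  
---+----------+---------+----------+--------
4  | Dave     | Headset | 10       | 1423.8 
5  | Carol    | Mouse   | 1        | 1137.58
2  | Dave     | Monitor | 9        | 906.48 
3  | Frank    | Laptop  | 3        | 867.93 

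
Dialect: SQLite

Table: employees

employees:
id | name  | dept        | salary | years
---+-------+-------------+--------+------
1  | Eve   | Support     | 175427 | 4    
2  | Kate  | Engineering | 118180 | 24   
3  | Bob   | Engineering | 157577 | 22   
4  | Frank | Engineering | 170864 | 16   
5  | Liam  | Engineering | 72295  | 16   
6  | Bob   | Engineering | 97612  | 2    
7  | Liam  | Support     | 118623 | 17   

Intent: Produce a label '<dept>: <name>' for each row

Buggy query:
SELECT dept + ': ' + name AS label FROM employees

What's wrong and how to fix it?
Bug: SQLite uses || for string concatenation; + coerces text to numbers (yielding 0)

Fix: Use the || operator for string concatenation

Corrected query:
SELECT dept || ': ' || name AS label FROM employees

Result:
label             
------------------
Support: Eve      
Engineering: Kate 
Engineering: Bob  
Engineering: Frank
Engineering: Liam 
Engineering: Bob  
Support: Liam     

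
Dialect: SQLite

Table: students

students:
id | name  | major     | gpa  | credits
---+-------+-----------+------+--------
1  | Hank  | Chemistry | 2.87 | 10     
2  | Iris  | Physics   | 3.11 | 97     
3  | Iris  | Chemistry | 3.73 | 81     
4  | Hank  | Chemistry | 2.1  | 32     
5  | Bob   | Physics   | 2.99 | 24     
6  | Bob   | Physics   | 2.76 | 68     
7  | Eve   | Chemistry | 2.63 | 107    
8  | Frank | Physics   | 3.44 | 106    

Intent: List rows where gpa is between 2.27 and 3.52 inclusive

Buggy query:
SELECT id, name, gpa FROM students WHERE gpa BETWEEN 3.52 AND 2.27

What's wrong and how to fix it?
Bug: BETWEEN expects the lower bound first; with 3.52 AND 2.27 the range is empty

Fix: Write BETWEEN 2.27 AND 3.52

Corrected query:
SELECT id, name, gpa FROM students WHERE gpa BETWEEN 2.27 AND 3.52

Result:
id | name  | gpa 
---+-------+-----
1  | Hank  | 2.87
2  | Iris  | 3.11
5  | Bob   | 2.99
6  | Bob   | 2.76
7  | Eve   | 2.63
8  | Frank | 3.44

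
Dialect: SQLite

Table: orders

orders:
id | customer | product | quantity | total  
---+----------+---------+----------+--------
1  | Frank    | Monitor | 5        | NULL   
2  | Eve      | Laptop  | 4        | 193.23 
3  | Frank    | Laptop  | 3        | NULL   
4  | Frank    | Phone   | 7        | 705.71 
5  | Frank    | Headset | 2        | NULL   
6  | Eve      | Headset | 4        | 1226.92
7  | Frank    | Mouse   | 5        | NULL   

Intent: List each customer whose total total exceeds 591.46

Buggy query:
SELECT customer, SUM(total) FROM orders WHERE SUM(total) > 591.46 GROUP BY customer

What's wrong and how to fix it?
Bug: WHERE runs before GROUP BY, so aggregates aren't available there

Fix: Use HAVING (which filters groups after aggregation) instead of WHERE

Corrected query:
SELECT customer, SUM(total) FROM orders GROUP BY customer HAVING SUM(total) > 591.46

Result:
customer | SUM(total)
---------+-----------
Eve      | 1420.15   
Frank    | 705.71    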